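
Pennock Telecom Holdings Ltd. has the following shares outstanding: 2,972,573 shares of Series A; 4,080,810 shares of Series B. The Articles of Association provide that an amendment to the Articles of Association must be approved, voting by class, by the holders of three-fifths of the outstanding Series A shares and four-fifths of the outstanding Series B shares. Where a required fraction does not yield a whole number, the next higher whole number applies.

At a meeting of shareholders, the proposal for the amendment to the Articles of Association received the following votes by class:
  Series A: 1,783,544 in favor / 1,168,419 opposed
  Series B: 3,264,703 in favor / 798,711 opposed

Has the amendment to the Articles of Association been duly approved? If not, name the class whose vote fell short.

Series A: 3/5 of 2972573 = 1783543.80, rounded up to 1783544; 1,783,544 required, 1,783,544 in favor — approved.
Series B: 4/5 of 4080810 = 3264648; 3,264,648 required, 3,264,703 in favor — approved.

Approved — every class gave the required vote.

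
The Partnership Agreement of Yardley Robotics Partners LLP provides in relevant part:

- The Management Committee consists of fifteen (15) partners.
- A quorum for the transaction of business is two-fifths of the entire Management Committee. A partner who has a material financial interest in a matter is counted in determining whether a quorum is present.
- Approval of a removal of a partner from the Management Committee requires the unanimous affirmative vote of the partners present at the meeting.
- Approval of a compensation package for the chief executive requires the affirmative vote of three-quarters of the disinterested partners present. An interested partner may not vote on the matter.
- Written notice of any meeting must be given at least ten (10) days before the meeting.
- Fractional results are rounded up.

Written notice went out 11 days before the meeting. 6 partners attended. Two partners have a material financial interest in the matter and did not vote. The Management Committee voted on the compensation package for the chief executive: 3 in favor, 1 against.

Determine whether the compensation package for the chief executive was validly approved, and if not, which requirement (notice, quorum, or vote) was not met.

Valid — all requirements satisfied.

Notice: 11 days given; 10 required (11 ≥ 10). Satisfied.
Quorum: 6 present (interested partners count toward quorum); quorum is 6. Satisfied.
Vote: the compensation package for the chief executive requires three-fourths of the disinterested partners present (6 − 2 = 4). 3/4 of 4 = 3, so 3 affirmative votes are needed; 3 voted in favor. Satisfied.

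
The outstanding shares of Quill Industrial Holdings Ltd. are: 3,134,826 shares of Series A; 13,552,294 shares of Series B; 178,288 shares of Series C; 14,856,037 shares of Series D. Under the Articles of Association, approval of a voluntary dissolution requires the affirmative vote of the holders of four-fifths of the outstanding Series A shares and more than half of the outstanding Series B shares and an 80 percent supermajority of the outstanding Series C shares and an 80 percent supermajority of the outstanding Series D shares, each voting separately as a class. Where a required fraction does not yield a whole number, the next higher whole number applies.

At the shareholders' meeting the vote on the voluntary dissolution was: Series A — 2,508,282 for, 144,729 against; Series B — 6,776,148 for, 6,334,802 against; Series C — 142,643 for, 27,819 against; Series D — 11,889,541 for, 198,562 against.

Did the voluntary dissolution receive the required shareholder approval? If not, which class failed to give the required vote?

Series A: 4/5 of 3134826 = 2507860.80, rounded up to 2507861; 2,507,861 required, 2,508,282 in favor — approved.
Series B: a majority of 13552294 is 6776148; 6,776,148 required, 6,776,148 in favor — approved.
Series C: 4/5 of 178288 = 142630.40, rounded up to 142631; 142,631 required, 142,643 in favor — approved.
Series D: 4/5 of 14856037 = 11884829.60, rounded up to 11884830; 11,884,830 required, 11,889,541 in favor — approved.

Approved — every class gave the required vote.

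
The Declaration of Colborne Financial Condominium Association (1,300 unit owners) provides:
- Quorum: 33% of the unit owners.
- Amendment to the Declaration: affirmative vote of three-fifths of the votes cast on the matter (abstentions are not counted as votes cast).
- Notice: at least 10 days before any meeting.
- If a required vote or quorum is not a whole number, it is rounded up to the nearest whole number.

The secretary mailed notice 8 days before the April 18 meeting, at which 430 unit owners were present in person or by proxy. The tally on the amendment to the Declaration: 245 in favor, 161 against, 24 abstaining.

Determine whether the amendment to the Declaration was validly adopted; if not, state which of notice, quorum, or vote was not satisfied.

Notice: 8 days given; 10 required. Not satisfied.
Quorum: 33% of 1,300 = 429; 430 present. Satisfied.
Vote: requires three-fifths of the votes cast (430 − 24 abstaining = 406); 3/5 of 406 = 243.60, rounded up to 244, so 244 needed; 245 in favor. Satisfied.

Invalid — notice requirement not satisfied.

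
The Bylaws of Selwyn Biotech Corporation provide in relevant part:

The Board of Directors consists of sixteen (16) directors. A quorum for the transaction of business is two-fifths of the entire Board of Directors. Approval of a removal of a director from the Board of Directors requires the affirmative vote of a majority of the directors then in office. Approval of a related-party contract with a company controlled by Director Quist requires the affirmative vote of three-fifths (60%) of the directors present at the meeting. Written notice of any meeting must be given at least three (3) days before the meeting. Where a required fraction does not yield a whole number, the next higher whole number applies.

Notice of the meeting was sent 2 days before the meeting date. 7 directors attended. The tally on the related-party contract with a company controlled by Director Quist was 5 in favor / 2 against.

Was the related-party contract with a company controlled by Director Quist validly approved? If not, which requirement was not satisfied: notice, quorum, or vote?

Notice: 2 days given; 3 required (2 < 3). Not satisfied.
Quorum: 7 present; quorum is 7. Satisfied.
Vote: the related-party contract with a company controlled by Director Quist requires three-fifths of the directors present (7). 3/5 of 7 = 4.20, rounded up to 5, so 5 affirmative votes are needed; 5 voted in favor. Satisfied.

Invalid — notice requirement not satisfied.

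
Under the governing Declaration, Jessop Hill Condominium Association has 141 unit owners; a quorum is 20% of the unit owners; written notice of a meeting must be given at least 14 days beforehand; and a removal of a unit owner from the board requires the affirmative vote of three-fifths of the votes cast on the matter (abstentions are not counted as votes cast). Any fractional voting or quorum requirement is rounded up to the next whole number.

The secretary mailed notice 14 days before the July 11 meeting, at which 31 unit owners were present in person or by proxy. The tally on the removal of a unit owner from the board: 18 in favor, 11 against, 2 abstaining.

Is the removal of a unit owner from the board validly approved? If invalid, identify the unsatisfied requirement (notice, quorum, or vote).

Valid — all requirements satisfied.

Notice: 14 days given; 14 required. Satisfied.
Quorum: 20% of 141 = 28.20, rounded up to 29; 31 present. Satisfied.
Vote: requires three-fifths of the votes cast (31 − 2 abstaining = 29); 3/5 of 29 = 17.40, rounded up to 18, so 18 needed; 18 in favor. Satisfied.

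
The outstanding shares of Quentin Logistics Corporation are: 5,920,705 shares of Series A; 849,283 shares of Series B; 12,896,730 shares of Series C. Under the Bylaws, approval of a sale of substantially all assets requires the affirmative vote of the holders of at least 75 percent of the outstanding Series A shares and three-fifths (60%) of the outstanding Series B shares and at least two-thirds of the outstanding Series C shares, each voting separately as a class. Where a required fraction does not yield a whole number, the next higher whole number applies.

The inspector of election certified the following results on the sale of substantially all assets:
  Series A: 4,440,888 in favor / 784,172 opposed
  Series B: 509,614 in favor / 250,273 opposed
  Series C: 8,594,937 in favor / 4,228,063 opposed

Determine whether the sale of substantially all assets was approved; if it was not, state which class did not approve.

Series A: 3/4 of 5920705 = 4440528.75, rounded up to 4440529; 4,440,529 required, 4,440,888 in favor — approved.
Series B: 3/5 of 849283 = 509569.80, rounded up to 509570; 509,570 required, 509,614 in favor — approved.
Series C: 2/3 of 12896730 = 8597820; 8,597,820 required, 8,594,937 in favor — not approved.

Not approved — the Series C shares did not give the required vote.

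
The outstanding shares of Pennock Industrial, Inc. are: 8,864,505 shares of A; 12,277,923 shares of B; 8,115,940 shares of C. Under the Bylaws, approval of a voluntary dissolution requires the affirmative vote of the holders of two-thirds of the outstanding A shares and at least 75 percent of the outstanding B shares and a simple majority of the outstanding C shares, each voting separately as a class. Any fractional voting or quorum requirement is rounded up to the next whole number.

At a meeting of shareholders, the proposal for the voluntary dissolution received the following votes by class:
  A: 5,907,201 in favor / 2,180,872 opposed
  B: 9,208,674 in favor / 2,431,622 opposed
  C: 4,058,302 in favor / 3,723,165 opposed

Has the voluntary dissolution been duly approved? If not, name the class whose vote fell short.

Not approved — the A shares did not give the required vote.

A: 2/3 of 8864505 = 5909670; 5,909,670 required, 5,907,201 in favor — not approved.
B: 3/4 of 12277923 = 9208442.25, rounded up to 9208443; 9,208,443 required, 9,208,674 in favor — approved.
C: a majority of 8115940 is 4057971; 4,057,971 required, 4,058,302 in favor — approved.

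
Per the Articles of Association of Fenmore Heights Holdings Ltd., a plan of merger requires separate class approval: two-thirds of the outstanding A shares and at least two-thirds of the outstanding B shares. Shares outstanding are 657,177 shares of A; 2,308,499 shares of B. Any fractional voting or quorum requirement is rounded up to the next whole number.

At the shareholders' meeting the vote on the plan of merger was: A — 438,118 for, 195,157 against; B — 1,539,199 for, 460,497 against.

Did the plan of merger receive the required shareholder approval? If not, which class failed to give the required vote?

A: 2/3 of 657177 = 438118; 438,118 required, 438,118 in favor — approved.
B: 2/3 of 2308499 = 1538999.33, rounded up to 1539000; 1,539,000 required, 1,539,199 in favor — approved.

Approved — every class gave the required vote.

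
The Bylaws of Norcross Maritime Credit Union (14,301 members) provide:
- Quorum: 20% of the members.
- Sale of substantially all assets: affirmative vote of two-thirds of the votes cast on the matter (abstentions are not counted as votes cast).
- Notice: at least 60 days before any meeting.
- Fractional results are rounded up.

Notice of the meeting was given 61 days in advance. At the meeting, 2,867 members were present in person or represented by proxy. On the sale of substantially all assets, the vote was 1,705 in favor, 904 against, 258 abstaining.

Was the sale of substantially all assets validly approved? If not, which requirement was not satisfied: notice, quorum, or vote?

Invalid — vote requirement not satisfied.

Notice: 61 days given; 60 required. Satisfied.
Quorum: 20% of 14,301 = 2,860.20, rounded up to 2,861; 2,867 present. Satisfied.
Vote: requires two-thirds of the votes cast (2,867 − 258 abstaining = 2,609); 2/3 of 2609 = 1739.33, rounded up to 1740, so 1,740 needed; 1,705 in favor. Not satisfied.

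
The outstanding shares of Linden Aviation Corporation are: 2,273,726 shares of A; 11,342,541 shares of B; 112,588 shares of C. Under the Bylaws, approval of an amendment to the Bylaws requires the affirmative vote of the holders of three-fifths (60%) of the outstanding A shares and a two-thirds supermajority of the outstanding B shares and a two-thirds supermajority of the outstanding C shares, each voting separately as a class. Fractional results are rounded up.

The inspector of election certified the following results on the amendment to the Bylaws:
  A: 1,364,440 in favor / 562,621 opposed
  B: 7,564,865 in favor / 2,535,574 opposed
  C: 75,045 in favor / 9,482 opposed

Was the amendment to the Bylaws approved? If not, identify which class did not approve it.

Not approved — the C shares did not give the required vote.

A: 3/5 of 2273726 = 1364235.60, rounded up to 1364236; 1,364,236 required, 1,364,440 in favor — approved.
B: 2/3 of 11342541 = 7561694; 7,561,694 required, 7,564,865 in favor — approved.
C: 2/3 of 112588 = 75058.67, rounded up to 75059; 75,059 required, 75,045 in favor — not approved.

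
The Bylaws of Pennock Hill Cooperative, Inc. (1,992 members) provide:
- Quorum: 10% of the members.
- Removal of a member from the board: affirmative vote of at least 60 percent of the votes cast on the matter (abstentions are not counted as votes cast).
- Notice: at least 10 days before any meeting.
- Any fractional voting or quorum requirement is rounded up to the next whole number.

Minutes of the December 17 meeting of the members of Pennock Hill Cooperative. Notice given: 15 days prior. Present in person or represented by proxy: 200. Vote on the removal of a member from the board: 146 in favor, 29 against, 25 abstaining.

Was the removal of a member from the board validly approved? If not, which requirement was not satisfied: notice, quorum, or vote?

Valid — all requirements satisfied.

Notice: 15 days given; 10 required. Satisfied.
Quorum: 10% of 1,992 = 199.20, rounded up to 200; 200 present. Satisfied.
Vote: requires three-fifths of the votes cast (200 − 25 abstaining = 175); 3/5 of 175 = 105, so 105 needed; 146 in favor. Satisfied.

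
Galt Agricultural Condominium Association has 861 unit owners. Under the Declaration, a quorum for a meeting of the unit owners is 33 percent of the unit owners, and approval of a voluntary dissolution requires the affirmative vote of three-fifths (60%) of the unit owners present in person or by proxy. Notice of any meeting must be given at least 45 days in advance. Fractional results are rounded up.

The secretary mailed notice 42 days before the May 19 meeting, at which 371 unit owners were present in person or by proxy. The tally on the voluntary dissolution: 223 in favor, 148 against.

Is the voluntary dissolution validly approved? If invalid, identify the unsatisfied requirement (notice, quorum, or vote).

Notice: 42 days given; 45 required. Not satisfied.
Quorum: 33% of 861 = 284.13, rounded up to 285; 371 present. Satisfied.
Vote: requires three-fifths of those present (371); 3/5 of 371 = 222.60, rounded up to 223, so 223 needed; 223 in favor. Satisfied.

Invalid — notice requirement not satisfied.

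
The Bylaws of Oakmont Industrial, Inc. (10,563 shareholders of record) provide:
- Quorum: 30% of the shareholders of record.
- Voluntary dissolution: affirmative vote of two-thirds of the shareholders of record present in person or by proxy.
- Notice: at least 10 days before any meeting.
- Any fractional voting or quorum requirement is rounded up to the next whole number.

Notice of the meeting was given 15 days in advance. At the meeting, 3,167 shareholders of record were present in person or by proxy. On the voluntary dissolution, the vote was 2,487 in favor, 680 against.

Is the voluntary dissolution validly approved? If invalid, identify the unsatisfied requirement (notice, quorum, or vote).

Invalid — quorum requirement not satisfied.

Notice: 15 days given; 10 required. Satisfied.
Quorum: 30% of 10,563 = 3,168.90, rounded up to 3,169; 3,167 present. Not satisfied.
Vote: requires two-thirds of those present (3,167); 2/3 of 3167 = 2111.33, rounded up to 2112, so 2,112 needed; 2,487 in favor. Satisfied.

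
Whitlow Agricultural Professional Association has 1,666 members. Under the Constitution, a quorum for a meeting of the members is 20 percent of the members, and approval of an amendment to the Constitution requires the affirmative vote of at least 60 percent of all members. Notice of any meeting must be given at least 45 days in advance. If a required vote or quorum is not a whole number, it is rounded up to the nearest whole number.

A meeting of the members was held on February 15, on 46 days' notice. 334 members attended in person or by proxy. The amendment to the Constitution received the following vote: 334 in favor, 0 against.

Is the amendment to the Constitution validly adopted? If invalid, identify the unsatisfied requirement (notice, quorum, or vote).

Notice: 46 days given; 45 required. Satisfied.
Quorum: 20% of 1,666 = 333.20, rounded up to 334; 334 present. Satisfied.
Vote: requires three-fifths of all members (1,666); 3/5 of 1666 = 999.60, rounded up to 1000, so 1,000 needed; 334 in favor. Not satisfied.

Invalid — vote requirement not satisfied.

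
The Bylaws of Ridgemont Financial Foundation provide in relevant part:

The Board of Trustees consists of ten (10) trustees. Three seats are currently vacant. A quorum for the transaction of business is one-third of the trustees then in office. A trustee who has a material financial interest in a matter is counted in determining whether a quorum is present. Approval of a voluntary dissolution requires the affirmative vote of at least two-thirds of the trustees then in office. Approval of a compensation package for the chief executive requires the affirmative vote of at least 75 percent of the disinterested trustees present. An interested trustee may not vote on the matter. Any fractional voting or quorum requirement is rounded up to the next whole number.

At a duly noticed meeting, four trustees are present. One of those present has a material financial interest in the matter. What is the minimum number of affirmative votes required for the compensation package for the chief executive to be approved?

3

The compensation package for the chief executive requires three-fourths of the disinterested trustees present (4 − 1 = 3).
3/4 of 3 = 2.25, rounded up to 3.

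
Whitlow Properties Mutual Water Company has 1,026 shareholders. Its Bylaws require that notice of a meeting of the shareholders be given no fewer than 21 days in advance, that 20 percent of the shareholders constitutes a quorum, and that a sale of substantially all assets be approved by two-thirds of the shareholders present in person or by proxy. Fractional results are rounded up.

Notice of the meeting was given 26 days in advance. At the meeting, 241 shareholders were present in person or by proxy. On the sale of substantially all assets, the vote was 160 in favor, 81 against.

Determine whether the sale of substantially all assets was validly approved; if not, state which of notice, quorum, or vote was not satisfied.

Notice: 26 days given; 21 required. Satisfied.
Quorum: 20% of 1,026 = 205.20, rounded up to 206; 241 present. Satisfied.
Vote: requires two-thirds of those present (241); 2/3 of 241 = 160.67, rounded up to 161, so 161 needed; 160 in favor. Not satisfied.

Invalid — vote requirement not satisfied.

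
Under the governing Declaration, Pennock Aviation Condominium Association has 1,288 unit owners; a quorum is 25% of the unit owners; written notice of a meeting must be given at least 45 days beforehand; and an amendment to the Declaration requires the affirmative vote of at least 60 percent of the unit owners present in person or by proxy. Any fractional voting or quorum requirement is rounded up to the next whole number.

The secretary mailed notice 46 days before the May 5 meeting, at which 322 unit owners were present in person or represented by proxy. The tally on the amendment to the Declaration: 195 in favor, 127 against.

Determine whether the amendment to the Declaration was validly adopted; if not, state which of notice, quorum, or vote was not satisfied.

Valid — all requirements satisfied.

Notice: 46 days given; 45 required. Satisfied.
Quorum: 25% of 1,288 = 322; 322 present. Satisfied.
Vote: requires three-fifths of those present (322); 3/5 of 322 = 193.20, rounded up to 194, so 194 needed; 195 in favor. Satisfied.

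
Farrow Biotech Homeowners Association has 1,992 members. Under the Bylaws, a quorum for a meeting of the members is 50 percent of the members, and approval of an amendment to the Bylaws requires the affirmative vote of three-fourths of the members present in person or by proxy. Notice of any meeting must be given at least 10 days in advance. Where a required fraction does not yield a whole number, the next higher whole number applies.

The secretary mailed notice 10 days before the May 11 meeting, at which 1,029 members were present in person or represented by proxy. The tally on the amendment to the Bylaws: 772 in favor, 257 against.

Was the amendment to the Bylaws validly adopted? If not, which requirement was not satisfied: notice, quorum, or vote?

Valid — all requirements satisfied.

Notice: 10 days given; 10 required. Satisfied.
Quorum: 50% of 1,992 = 996; 1,029 present. Satisfied.
Vote: requires three-fourths of those present (1,029); 3/4 of 1029 = 771.75, rounded up to 772, so 772 needed; 772 in favor. Satisfied.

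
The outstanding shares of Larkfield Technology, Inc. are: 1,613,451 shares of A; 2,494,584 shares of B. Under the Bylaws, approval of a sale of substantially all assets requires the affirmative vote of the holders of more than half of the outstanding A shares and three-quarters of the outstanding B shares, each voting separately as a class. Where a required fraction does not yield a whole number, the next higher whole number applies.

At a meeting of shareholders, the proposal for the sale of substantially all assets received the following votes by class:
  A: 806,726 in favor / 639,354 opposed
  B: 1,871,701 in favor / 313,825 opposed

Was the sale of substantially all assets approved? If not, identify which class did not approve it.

A: a majority of 1613451 is 806726; 806,726 required, 806,726 in favor — approved.
B: 3/4 of 2494584 = 1870938; 1,870,938 required, 1,871,701 in favor — approved.

Approved — every class gave the required vote.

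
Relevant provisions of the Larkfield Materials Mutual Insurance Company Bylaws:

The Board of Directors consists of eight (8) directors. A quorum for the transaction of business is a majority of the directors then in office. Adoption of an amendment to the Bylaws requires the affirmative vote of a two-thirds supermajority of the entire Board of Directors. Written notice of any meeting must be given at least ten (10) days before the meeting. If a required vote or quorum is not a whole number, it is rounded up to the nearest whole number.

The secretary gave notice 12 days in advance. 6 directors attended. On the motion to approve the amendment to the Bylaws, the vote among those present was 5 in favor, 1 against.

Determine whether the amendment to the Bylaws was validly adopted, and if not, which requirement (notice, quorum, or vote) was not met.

Invalid — vote requirement not satisfied.

Notice: 12 days given; 10 required (12 ≥ 10). Satisfied.
Quorum: 6 present; quorum is 5. Satisfied.
Vote: the amendment to the Bylaws requires two-thirds of the entire Board of Directors (8). 2/3 of 8 = 5.33, rounded up to 6, so 6 affirmative votes are needed; 5 voted in favor. Not satisfied.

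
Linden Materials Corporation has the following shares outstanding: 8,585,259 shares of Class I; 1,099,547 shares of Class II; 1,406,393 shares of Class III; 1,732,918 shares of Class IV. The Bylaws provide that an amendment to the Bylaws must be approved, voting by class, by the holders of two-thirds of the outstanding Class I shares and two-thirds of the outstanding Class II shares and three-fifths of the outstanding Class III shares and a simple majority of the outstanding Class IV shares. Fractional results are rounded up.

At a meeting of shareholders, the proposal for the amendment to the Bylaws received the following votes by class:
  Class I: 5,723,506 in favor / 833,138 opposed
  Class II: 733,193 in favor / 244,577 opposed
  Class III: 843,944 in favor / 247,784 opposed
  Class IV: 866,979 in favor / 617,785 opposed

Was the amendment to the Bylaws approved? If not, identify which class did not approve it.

Approved — every class gave the required vote.

Class I: 2/3 of 8585259 = 5723506; 5,723,506 required, 5,723,506 in favor — approved.
Class II: 2/3 of 1099547 = 733031.33, rounded up to 733032; 733,032 required, 733,193 in favor — approved.
Class III: 3/5 of 1406393 = 843835.80, rounded up to 843836; 843,836 required, 843,944 in favor — approved.
Class IV: a majority of 1732918 is 866460; 866,460 required, 866,979 in favor — approved.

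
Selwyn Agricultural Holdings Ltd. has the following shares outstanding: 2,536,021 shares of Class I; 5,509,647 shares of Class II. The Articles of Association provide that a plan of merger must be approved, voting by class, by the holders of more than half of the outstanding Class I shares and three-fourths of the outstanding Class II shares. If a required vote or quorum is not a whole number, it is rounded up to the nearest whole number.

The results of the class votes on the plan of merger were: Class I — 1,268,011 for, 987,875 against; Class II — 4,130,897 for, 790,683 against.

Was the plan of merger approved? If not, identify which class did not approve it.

Class I: a majority of 2536021 is 1268011; 1,268,011 required, 1,268,011 in favor — approved.
Class II: 3/4 of 5509647 = 4132235.25, rounded up to 4132236; 4,132,236 required, 4,130,897 in favor — not approved.

Not approved — the Class II shares did not give the required vote.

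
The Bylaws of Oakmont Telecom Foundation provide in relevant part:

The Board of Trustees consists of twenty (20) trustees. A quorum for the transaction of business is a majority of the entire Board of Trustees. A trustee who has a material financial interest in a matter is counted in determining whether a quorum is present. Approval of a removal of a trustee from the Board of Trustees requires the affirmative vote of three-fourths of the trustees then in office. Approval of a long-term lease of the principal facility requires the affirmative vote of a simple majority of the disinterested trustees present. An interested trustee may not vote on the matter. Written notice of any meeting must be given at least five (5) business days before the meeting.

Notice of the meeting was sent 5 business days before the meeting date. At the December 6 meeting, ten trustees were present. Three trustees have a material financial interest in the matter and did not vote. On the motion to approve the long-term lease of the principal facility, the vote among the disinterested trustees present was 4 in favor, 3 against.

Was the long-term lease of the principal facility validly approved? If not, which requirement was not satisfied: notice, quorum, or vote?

Invalid — quorum requirement not satisfied.

Notice: 5 business days given; 5 required (5 ≥ 5). Satisfied.
Quorum: 10 present (interested trustees count toward quorum); quorum is 11. Not satisfied.
Vote: the long-term lease of the principal facility requires a majority of the disinterested trustees present (10 − 3 = 7). A majority of 7 is 4, so 4 affirmative votes are needed; 4 voted in favor. Satisfied. (Moot — without a quorum no business can be validly transacted.)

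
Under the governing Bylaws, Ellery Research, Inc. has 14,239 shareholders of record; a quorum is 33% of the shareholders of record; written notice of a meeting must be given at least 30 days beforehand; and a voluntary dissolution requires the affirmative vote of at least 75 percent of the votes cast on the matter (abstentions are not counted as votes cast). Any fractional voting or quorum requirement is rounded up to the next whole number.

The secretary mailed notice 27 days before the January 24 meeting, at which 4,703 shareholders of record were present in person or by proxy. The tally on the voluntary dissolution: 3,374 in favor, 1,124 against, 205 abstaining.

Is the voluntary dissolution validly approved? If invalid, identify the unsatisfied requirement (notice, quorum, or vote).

Notice: 27 days given; 30 required. Not satisfied.
Quorum: 33% of 14,239 = 4,698.87, rounded up to 4,699; 4,703 present. Satisfied.
Vote: requires three-fourths of the votes cast (4,703 − 205 abstaining = 4,498); 3/4 of 4498 = 3373.50, rounded up to 3374, so 3,374 needed; 3,374 in favor. Satisfied.

Invalid — notice requirement not satisfied.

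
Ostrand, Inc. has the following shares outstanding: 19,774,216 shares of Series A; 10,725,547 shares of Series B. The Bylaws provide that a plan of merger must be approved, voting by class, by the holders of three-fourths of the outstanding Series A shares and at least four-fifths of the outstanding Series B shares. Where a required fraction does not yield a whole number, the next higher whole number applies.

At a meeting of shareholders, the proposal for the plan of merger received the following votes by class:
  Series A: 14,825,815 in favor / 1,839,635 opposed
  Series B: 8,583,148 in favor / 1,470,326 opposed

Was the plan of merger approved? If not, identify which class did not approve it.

Series A: 3/4 of 19774216 = 14830662; 14,830,662 required, 14,825,815 in favor — not approved.
Series B: 4/5 of 10725547 = 8580437.60, rounded up to 8580438; 8,580,438 required, 8,583,148 in favor — approved.

Not approved — the Series A shares did not give the required vote.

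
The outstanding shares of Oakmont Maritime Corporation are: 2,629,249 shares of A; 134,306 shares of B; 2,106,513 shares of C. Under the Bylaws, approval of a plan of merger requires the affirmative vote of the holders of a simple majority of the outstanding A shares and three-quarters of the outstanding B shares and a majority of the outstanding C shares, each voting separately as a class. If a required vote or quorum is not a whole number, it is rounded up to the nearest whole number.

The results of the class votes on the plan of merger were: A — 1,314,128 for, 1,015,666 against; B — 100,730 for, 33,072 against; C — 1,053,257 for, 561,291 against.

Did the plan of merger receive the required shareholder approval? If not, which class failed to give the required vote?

A: a majority of 2629249 is 1314625; 1,314,625 required, 1,314,128 in favor — not approved.
B: 3/4 of 134306 = 100729.50, rounded up to 100730; 100,730 required, 100,730 in favor — approved.
C: a majority of 2106513 is 1053257; 1,053,257 required, 1,053,257 in favor — approved.

Not approved — the A shares did not give the required vote.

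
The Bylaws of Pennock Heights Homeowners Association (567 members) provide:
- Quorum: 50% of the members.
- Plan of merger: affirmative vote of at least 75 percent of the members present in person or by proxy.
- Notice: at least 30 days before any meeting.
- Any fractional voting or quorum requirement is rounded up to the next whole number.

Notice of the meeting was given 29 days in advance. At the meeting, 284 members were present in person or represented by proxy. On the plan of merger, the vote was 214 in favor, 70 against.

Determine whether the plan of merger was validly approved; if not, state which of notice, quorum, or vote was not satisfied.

Invalid — notice requirement not satisfied.

Notice: 29 days given; 30 required. Not satisfied.
Quorum: 50% of 567 = 283.50, rounded up to 284; 284 present. Satisfied.
Vote: requires three-fourths of those present (284); 3/4 of 284 = 213, so 213 needed; 214 in favor. Satisfied.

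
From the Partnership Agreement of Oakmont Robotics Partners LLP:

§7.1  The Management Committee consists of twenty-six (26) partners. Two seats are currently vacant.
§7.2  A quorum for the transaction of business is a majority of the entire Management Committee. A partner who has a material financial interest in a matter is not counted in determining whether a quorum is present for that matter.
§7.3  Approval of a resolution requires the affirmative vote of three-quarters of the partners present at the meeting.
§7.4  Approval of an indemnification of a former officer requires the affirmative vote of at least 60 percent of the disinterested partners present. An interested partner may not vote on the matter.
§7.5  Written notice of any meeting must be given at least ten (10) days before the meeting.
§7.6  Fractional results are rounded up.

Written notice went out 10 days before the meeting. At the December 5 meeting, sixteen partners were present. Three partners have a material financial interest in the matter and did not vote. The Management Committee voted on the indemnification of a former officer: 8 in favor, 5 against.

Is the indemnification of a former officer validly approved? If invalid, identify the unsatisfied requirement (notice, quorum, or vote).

Notice: 10 days given; 10 required (10 ≥ 10). Satisfied.
Quorum: 16 present, but the 3 interested partners do not count, leaving 13. Quorum is 14. Not satisfied.
Vote: the indemnification of a former officer requires three-fifths of the disinterested partners present (16 − 3 = 13). 3/5 of 13 = 7.80, rounded up to 8, so 8 affirmative votes are needed; 8 voted in favor. Satisfied. (Moot — without a quorum no business can be validly transacted.)

Invalid — quorum requirement not satisfied.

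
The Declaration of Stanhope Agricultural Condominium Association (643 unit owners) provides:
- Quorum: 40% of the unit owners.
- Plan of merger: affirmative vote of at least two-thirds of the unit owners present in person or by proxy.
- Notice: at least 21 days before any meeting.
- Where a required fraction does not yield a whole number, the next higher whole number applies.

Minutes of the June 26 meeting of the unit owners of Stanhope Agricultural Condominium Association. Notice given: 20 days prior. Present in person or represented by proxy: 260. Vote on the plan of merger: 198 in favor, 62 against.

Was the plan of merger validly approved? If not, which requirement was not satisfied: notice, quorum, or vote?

Notice: 20 days given; 21 required. Not satisfied.
Quorum: 40% of 643 = 257.20, rounded up to 258; 260 present. Satisfied.
Vote: requires two-thirds of those present (260); 2/3 of 260 = 173.33, rounded up to 174, so 174 needed; 198 in favor. Satisfied.

Invalid — notice requirement not satisfied.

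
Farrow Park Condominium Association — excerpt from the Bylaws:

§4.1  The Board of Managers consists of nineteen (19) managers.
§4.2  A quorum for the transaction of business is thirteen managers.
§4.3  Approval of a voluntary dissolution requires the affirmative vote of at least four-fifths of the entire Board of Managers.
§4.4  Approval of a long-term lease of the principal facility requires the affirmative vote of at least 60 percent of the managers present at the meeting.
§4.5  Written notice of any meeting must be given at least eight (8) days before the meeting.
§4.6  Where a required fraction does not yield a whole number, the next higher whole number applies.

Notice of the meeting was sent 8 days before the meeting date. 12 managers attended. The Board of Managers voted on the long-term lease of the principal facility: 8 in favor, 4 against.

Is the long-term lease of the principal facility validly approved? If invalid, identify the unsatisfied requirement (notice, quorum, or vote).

Invalid — quorum requirement not satisfied.

Notice: 8 days given; 8 required (8 ≥ 8). Satisfied.
Quorum: 12 present; quorum is 13. Not satisfied.
Vote: the long-term lease of the principal facility requires three-fifths of the managers present (12). 3/5 of 12 = 7.20, rounded up to 8, so 8 affirmative votes are needed; 8 voted in favor. Satisfied. (Moot — without a quorum no business can be validly transacted.)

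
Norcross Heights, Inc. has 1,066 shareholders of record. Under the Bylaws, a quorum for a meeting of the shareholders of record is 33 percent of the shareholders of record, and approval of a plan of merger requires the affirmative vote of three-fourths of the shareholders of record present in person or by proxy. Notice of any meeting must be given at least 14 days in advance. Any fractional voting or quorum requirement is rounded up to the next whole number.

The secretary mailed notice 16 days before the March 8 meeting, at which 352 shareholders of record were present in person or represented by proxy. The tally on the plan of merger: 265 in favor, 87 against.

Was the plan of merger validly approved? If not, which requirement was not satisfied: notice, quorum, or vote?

Notice: 16 days given; 14 required. Satisfied.
Quorum: 33% of 1,066 = 351.78, rounded up to 352; 352 present. Satisfied.
Vote: requires three-fourths of those present (352); 3/4 of 352 = 264, so 264 needed; 265 in favor. Satisfied.

Valid — all requirements satisfied.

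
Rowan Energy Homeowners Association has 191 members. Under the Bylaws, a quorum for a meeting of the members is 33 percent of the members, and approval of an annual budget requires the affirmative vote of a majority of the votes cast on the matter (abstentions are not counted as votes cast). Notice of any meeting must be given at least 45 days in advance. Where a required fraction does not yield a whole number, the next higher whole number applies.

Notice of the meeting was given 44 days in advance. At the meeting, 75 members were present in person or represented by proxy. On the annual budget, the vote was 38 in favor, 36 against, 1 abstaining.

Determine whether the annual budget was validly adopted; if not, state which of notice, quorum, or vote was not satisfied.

Notice: 44 days given; 45 required. Not satisfied.
Quorum: 33% of 191 = 63.03, rounded up to 64; 75 present. Satisfied.
Vote: requires a majority of the votes cast (75 − 1 abstaining = 74); a majority of 74 is 38, so 38 needed; 38 in favor. Satisfied.

Invalid — notice requirement not satisfied.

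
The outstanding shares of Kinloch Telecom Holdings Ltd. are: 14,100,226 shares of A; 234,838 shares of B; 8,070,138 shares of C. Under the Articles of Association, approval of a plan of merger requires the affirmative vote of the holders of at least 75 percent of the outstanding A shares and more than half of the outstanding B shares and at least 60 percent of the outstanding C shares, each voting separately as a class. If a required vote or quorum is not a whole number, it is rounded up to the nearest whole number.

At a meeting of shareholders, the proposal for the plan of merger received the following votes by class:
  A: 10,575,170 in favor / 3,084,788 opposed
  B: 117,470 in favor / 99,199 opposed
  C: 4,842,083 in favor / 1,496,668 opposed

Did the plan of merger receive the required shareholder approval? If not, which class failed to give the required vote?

Approved — every class gave the required vote.

A: 3/4 of 14100226 = 10575169.50, rounded up to 10575170; 10,575,170 required, 10,575,170 in favor — approved.
B: a majority of 234838 is 117420; 117,420 required, 117,470 in favor — approved.
C: 3/5 of 8070138 = 4842082.80, rounded up to 4842083; 4,842,083 required, 4,842,083 in favor — approved.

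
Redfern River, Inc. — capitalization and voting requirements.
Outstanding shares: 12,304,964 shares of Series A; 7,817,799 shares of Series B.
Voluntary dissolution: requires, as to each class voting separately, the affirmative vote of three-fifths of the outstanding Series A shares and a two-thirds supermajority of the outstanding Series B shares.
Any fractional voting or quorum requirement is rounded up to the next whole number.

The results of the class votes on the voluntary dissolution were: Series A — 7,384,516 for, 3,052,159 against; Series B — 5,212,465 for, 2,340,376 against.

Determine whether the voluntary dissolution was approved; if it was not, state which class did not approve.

Approved — every class gave the required vote.

Series A: 3/5 of 12304964 = 7382978.40, rounded up to 7382979; 7,382,979 required, 7,384,516 in favor — approved.
Series B: 2/3 of 7817799 = 5211866; 5,211,866 required, 5,212,465 in favor — approved.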